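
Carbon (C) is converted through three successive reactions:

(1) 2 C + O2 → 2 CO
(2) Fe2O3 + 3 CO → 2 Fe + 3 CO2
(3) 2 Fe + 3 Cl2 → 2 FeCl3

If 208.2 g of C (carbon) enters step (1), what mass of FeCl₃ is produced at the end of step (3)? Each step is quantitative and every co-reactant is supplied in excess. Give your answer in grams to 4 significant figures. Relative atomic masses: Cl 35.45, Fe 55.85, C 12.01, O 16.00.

1875 g

M(C) = 12.01 g/mol.
M(FeCl3) = 55.85 + 3(35.45) = 162.20 g/mol.
n(C) = 208.2 / 12.01 = 17.336 mol.
Reaction (1): C→CO ratio 2:2 ⇒ n(CO) = 17.336 mol.
Reaction (2): CO→Fe ratio 3:2 ⇒ n(Fe) = 11.557 mol.
Reaction (3): Fe→FeCl3 ratio 2:2 ⇒ n(FeCl3) = 11.557 mol.
Mass of FeCl3 = 11.557 × 162.20 = 1874.6 g.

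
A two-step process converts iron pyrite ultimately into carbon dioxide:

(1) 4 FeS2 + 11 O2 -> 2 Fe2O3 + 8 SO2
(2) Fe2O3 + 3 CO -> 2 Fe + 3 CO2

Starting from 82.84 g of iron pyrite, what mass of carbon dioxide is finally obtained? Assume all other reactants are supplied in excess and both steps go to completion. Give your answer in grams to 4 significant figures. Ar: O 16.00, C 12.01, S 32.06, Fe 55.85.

M(FeS2) = 55.85 + 2(32.06) = 119.97 g/mol.
M(CO2) = 12.01 + 2(16.00) = 44.01 g/mol.
n(FeS2) = 82.840 / 119.97 = 0.69051 mol.
Step 1 gives a 4:2 ratio of FeS2 to Fe2O3, so n(Fe2O3) = 0.34525 mol.
In step 2 the Fe2O3:CO2 ratio is 1:3, so n(CO2) = 1.0358 mol.
Mass of CO2 = 1.0358 × 44.01 = 45.584 g.

45.58 g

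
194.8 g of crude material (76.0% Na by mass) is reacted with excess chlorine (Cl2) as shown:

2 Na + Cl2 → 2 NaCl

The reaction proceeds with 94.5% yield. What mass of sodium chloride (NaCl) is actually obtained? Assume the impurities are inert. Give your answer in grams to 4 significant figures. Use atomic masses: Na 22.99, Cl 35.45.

355.6 g

Pure Na available = 194.8 g × 0.760 = 148.05 g.
M(Na) = 22.99 g/mol.
M(NaCl) = 22.99 + 35.45 = 58.44 g/mol.
n(Na) = 148.05 g / 22.99 g/mol = 6.4397 mol.
From the equation the Na:NaCl mole ratio is 2:2, so n(NaCl) = 6.4397 × 2/2 = 6.4397 mol.
Mass of NaCl = 6.4397 mol × 58.44 g/mol = 376.33 g.
Actual mass collected = 376.33 g × 0.945 = 355.64 g.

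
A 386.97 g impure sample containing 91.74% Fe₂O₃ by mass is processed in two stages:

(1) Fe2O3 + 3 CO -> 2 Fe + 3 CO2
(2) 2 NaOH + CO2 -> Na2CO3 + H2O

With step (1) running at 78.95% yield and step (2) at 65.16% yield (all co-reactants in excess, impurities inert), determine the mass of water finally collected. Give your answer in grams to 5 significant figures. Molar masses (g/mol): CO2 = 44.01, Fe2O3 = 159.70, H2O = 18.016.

Pure Fe2O3 = 386.97 × 0.9174 = 355.006 g.
n(Fe2O3) = 355.006 / 159.70 = 2.22296 mol.
Step 1 (Fe2O3:CO2 = 1:3): theoretical n(CO2) = 6.66887 mol; at 78.95% yield, n(CO2) = 5.26507 mol.
Step 2 (CO2:H2O = 1:1): theoretical n(H2O) = 5.26507 mol, so theoretical mass = 5.26507 × 18.016 = 94.8556 g.
At 65.16% yield, actual mass of H2O = 94.8556 × 0.6516 = 61.8079 g.

61.808 g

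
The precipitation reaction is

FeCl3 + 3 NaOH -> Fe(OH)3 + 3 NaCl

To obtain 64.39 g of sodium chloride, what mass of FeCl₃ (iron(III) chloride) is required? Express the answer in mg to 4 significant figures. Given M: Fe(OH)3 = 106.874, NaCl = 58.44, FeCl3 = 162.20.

59570 mg

n(NaCl) = 64.390 g / 58.44 g/mol = 1.1018 mol.
From the equation the NaCl:FeCl3 mole ratio is 3:1, so n(FeCl3) = 1.1018 × 1/3 = 0.36727 mol.
Mass of FeCl3 = 0.36727 mol × 162.20 g/mol = 59.571 g.
Converting to mg: 59.571 g = 59570 mg.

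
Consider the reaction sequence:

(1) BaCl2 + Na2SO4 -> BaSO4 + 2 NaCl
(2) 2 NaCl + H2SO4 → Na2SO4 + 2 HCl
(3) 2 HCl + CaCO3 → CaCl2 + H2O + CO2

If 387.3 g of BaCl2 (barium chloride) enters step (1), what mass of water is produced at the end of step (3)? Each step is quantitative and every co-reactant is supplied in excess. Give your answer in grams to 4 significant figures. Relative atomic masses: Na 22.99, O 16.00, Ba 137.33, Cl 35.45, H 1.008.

M(BaCl2) = 137.33 + 2(35.45) = 208.23 g/mol.
M(H2O) = 2(1.008) + 16.00 = 18.016 g/mol.
n(BaCl2) = 387.3 / 208.23 = 1.8600 mol.
Reaction (1): BaCl2→NaCl ratio 1:2 ⇒ n(NaCl) = 3.7199 mol.
Reaction (2): NaCl→HCl ratio 2:2 ⇒ n(HCl) = 3.7199 mol.
Reaction (3): HCl→H2O ratio 2:1 ⇒ n(H2O) = 1.8600 mol.
Mass of H2O = 1.8600 × 18.016 = 33.509 g.

33.51 g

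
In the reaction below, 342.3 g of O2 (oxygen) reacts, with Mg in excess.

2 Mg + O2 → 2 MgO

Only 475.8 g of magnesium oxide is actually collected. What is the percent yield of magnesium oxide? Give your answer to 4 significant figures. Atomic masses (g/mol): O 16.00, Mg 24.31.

55.17 %

M(O2) = 2(16.00) = 32.00 g/mol.
M(MgO) = 24.31 + 16.00 = 40.31 g/mol.
n(O2) = 342.30 g / 32.00 g/mol = 10.697 mol.
From the equation the O2:MgO mole ratio is 1:2, so n(MgO) = 10.697 × 2/1 = 21.394 mol.
Mass of MgO = 21.394 mol × 40.31 g/mol = 862.38 g.
This is the theoretical yield. Percent yield = 475.8 g / 862.38 g × 100% = 55.173%.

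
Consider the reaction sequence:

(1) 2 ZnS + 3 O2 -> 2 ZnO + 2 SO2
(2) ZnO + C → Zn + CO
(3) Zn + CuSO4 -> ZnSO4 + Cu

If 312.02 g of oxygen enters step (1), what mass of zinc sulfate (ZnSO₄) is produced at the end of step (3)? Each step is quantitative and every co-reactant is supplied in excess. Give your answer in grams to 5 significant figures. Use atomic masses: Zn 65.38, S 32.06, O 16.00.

M(O2) = 2(16.00) = 32.00 g/mol.
M(ZnSO4) = 65.38 + 32.06 + 4(16.00) = 161.44 g/mol.
n(O2) = 312.02 / 32.00 = 9.75062 mol.
Reaction (1): O2→ZnO ratio 3:2 ⇒ n(ZnO) = 6.50042 mol.
Reaction (2): ZnO→Zn ratio 1:1 ⇒ n(Zn) = 6.50042 mol.
Reaction (3): Zn→ZnSO4 ratio 1:1 ⇒ n(ZnSO4) = 6.50042 mol.
Mass of ZnSO4 = 6.50042 × 161.44 = 1049.43 g.

1049.4 g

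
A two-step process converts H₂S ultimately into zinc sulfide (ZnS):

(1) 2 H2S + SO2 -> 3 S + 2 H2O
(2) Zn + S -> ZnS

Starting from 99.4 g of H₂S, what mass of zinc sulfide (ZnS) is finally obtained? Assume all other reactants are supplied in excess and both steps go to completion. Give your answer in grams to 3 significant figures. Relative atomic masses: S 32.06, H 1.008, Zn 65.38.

426 g

M(H2S) = 2(1.008) + 32.06 = 34.076 g/mol.
M(ZnS) = 65.38 + 32.06 = 97.44 g/mol.
n(H2S) = 99.40 / 34.076 = 2.917 mol.
Step 1 gives a 2:3 ratio of H2S to S, so n(S) = 4.376 mol.
In step 2 the S:ZnS ratio is 1:1, so n(ZnS) = 4.376 mol.
Mass of ZnS = 4.376 × 97.44 = 426.4 g.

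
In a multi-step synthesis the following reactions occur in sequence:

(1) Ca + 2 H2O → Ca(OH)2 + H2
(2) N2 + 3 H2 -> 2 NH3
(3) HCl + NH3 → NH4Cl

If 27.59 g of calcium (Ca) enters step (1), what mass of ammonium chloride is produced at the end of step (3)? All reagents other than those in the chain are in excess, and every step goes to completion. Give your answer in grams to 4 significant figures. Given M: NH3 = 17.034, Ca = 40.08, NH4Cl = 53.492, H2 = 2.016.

24.55 g

n(Ca) = 27.59 / 40.08 = 0.68837 mol.
Reaction (1): Ca→H2 ratio 1:1 ⇒ n(H2) = 0.68837 mol.
Reaction (2): H2→NH3 ratio 3:2 ⇒ n(NH3) = 0.45892 mol.
Reaction (3): NH3→NH4Cl ratio 1:1 ⇒ n(NH4Cl) = 0.45892 mol.
Mass of NH4Cl = 0.45892 × 53.492 = 24.548 g.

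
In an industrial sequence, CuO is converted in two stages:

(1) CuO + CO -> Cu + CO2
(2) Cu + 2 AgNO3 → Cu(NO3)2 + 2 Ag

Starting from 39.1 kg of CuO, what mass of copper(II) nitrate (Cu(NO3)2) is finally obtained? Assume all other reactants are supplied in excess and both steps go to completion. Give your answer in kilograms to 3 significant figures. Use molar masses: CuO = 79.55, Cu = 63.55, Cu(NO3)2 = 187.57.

92.2 kg

39.1 kg = 39100 g.
n(CuO) = 39100 / 79.55 = 491.5 mol.
Step 1 gives a 1:1 ratio of CuO to Cu, so n(Cu) = 491.5 mol.
In step 2 the Cu:Cu(NO3)2 ratio is 1:1, so n(Cu(NO3)2) = 491.5 mol.
Mass of Cu(NO3)2 = 491.5 × 187.57 = 92190 g = 92.2 kg.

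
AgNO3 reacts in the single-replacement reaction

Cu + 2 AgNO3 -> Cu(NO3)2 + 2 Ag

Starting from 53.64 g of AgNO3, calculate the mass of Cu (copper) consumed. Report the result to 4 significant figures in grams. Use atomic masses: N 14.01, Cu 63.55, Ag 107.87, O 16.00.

10.03 g

M(AgNO3) = 107.87 + 14.01 + 3(16.00) = 169.88 g/mol.
M(Cu) = 63.55 g/mol.
n(AgNO3) = 53.640 g / 169.88 g/mol = 0.31575 mol.
From the equation the AgNO3:Cu mole ratio is 2:1, so n(Cu) = 0.31575 × 1/2 = 0.15788 mol.
Mass of Cu = 0.15788 mol × 63.55 g/mol = 10.033 g.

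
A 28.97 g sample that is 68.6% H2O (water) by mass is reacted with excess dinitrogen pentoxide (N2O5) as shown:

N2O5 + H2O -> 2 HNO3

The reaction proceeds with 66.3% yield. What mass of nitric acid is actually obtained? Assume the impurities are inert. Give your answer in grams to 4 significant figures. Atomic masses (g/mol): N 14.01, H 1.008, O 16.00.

Pure H2O available = 28.97 g × 0.686 = 19.873 g.
M(H2O) = 2(1.008) + 16.00 = 18.016 g/mol.
M(HNO3) = 1.008 + 14.01 + 3(16.00) = 63.018 g/mol.
n(H2O) = 19.873 g / 18.016 g/mol = 1.1031 mol.
From the equation the H2O:HNO3 mole ratio is 1:2, so n(HNO3) = 1.1031 × 2/1 = 2.2062 mol.
Mass of HNO3 = 2.2062 mol × 63.018 g/mol = 139.03 g.
Actual mass collected = 139.03 g × 0.663 = 92.177 g.

92.18 g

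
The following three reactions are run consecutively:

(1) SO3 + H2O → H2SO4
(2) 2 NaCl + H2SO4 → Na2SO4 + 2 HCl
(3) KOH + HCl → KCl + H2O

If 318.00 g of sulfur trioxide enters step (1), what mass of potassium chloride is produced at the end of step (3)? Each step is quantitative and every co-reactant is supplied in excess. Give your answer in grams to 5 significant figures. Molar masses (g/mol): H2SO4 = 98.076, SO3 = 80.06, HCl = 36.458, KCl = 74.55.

592.23 g

n(SO3) = 318.00 / 80.06 = 3.97202 mol.
Reaction (1): SO3→H2SO4 ratio 1:1 ⇒ n(H2SO4) = 3.97202 mol.
Reaction (2): H2SO4→HCl ratio 1:2 ⇒ n(HCl) = 7.94404 mol.
Reaction (3): HCl→KCl ratio 1:1 ⇒ n(KCl) = 7.94404 mol.
Mass of KCl = 7.94404 × 74.55 = 592.228 g.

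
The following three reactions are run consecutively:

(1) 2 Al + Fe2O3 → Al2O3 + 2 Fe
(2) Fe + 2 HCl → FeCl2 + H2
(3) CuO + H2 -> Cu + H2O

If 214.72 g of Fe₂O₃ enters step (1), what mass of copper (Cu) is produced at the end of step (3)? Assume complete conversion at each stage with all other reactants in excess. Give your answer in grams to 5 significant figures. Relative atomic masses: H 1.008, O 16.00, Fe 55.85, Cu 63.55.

M(Fe2O3) = 2(55.85) + 3(16.00) = 159.70 g/mol.
M(Cu) = 63.55 g/mol.
n(Fe2O3) = 214.72 / 159.70 = 1.34452 mol.
Reaction (1): Fe2O3→Fe ratio 1:2 ⇒ n(Fe) = 2.68904 mol.
Reaction (2): Fe→H2 ratio 1:1 ⇒ n(H2) = 2.68904 mol.
Reaction (3): H2→Cu ratio 1:1 ⇒ n(Cu) = 2.68904 mol.
Mass of Cu = 2.68904 × 63.55 = 170.889 g.

170.89 g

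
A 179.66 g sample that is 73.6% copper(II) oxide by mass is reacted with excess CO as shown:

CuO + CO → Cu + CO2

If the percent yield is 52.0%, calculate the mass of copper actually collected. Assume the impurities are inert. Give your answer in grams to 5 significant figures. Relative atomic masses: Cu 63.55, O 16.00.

Pure CuO available = 179.66 g × 0.736 = 132.230 g.
M(CuO) = 63.55 + 16.00 = 79.55 g/mol.
M(Cu) = 63.55 g/mol.
n(CuO) = 132.230 g / 79.55 g/mol = 1.66222 mol.
From the equation the CuO:Cu mole ratio is 1:1, so n(Cu) = 1.66222 × 1/1 = 1.66222 mol.
Mass of Cu = 1.66222 mol × 63.55 g/mol = 105.634 g.
Actual mass collected = 105.634 g × 0.520 = 54.9298 g.

54.930 g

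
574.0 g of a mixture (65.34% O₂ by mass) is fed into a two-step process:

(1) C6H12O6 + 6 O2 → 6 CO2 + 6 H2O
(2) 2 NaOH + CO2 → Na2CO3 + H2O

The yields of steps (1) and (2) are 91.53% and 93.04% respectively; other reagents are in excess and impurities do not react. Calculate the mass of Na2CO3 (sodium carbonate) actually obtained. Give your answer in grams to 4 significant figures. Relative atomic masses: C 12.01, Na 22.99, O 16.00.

Pure O2 = 574.0 × 0.6534 = 375.05 g.
M(O2) = 2(16.00) = 32.00 g/mol.
M(Na2CO3) = 2(22.99) + 12.01 + 3(16.00) = 105.99 g/mol.
n(O2) = 375.05 / 32.00 = 11.720 mol.
Step 1 (O2:CO2 = 6:6): theoretical n(CO2) = 11.720 mol; at 91.53% yield, n(CO2) = 10.728 mol.
Step 2 (CO2:Na2CO3 = 1:1): theoretical n(Na2CO3) = 10.728 mol, so theoretical mass = 10.728 × 105.99 = 1137.0 g.
At 93.04% yield, actual mass of Na2CO3 = 1137.0 × 0.9304 = 1057.9 g.

1058 g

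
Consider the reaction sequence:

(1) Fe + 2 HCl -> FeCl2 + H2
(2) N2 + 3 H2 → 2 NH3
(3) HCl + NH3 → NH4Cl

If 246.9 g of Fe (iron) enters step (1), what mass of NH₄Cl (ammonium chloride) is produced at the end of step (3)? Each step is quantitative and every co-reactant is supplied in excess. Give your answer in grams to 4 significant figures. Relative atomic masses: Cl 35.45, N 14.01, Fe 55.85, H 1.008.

M(Fe) = 55.85 g/mol.
M(NH4Cl) = 14.01 + 4(1.008) + 35.45 = 53.492 g/mol.
n(Fe) = 246.9 / 55.85 = 4.4208 mol.
Reaction (1): Fe→H2 ratio 1:1 ⇒ n(H2) = 4.4208 mol.
Reaction (2): H2→NH3 ratio 3:2 ⇒ n(NH3) = 2.9472 mol.
Reaction (3): NH3→NH4Cl ratio 1:1 ⇒ n(NH4Cl) = 2.9472 mol.
Mass of NH4Cl = 2.9472 × 53.492 = 157.65 g.

157.7 g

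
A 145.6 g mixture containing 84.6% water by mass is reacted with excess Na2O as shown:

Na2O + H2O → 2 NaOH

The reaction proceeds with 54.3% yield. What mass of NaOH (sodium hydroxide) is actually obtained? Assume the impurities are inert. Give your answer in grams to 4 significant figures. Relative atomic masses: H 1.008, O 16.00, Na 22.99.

297.0 g

Pure H2O available = 145.6 g × 0.846 = 123.18 g.
M(H2O) = 2(1.008) + 16.00 = 18.016 g/mol.
M(NaOH) = 22.99 + 16.00 + 1.008 = 39.998 g/mol.
n(H2O) = 123.18 g / 18.016 g/mol = 6.8371 mol.
From the equation the H2O:NaOH mole ratio is 1:2, so n(NaOH) = 6.8371 × 2/1 = 13.674 mol.
Mass of NaOH = 13.674 mol × 39.998 g/mol = 546.94 g.
Actual mass collected = 546.94 g × 0.543 = 296.99 g.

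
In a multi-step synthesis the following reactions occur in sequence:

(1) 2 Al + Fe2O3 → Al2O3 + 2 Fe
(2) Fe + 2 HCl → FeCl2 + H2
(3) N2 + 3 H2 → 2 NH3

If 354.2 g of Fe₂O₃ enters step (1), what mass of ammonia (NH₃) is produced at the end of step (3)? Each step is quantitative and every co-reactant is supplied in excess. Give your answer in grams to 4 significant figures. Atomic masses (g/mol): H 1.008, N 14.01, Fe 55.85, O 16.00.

50.37 g

M(Fe2O3) = 2(55.85) + 3(16.00) = 159.70 g/mol.
M(NH3) = 14.01 + 3(1.008) = 17.034 g/mol.
n(Fe2O3) = 354.2 / 159.70 = 2.2179 mol.
Reaction (1): Fe2O3→Fe ratio 1:2 ⇒ n(Fe) = 4.4358 mol.
Reaction (2): Fe→H2 ratio 1:1 ⇒ n(H2) = 4.4358 mol.
Reaction (3): H2→NH3 ratio 3:2 ⇒ n(NH3) = 2.9572 mol.
Mass of NH3 = 2.9572 × 17.034 = 50.373 g.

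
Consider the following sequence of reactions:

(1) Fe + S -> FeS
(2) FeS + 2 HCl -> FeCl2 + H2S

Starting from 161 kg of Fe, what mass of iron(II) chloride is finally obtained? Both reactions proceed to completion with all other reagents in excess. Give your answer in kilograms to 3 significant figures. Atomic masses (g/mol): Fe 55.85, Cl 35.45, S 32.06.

M(Fe) = 55.85 g/mol.
M(FeCl2) = 55.85 + 2(35.45) = 126.75 g/mol.
161 kg = 161000 g.
n(Fe) = 161000 / 55.85 = 2883 mol.
Step 1 gives a 1:1 ratio of Fe to FeS, so n(FeS) = 2883 mol.
In step 2 the FeS:FeCl2 ratio is 1:1, so n(FeCl2) = 2883 mol.
Mass of FeCl2 = 2883 × 126.75 = 365400 g = 365 kg.

365 kg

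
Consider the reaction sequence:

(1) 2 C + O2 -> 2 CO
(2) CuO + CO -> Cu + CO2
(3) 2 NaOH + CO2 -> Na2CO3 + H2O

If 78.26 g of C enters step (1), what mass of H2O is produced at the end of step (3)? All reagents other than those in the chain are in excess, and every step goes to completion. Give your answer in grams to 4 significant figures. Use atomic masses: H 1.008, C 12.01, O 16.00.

117.4 g

M(C) = 12.01 g/mol.
M(H2O) = 2(1.008) + 16.00 = 18.016 g/mol.
n(C) = 78.26 / 12.01 = 6.5162 mol.
Reaction (1): C→CO ratio 2:2 ⇒ n(CO) = 6.5162 mol.
Reaction (2): CO→CO2 ratio 1:1 ⇒ n(CO2) = 6.5162 mol.
Reaction (3): CO2→H2O ratio 1:1 ⇒ n(H2O) = 6.5162 mol.
Mass of H2O = 6.5162 × 18.016 = 117.40 g.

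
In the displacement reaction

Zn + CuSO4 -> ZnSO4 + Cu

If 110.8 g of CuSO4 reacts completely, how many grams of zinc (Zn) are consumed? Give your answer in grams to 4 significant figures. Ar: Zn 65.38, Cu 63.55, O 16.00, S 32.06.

45.39 g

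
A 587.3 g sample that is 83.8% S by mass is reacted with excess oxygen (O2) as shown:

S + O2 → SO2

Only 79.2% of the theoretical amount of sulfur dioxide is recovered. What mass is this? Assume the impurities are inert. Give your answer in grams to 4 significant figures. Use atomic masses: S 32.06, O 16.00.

778.8 g

Pure S available = 587.3 g × 0.838 = 492.16 g.
M(S) = 32.06 g/mol.
M(SO2) = 32.06 + 2(16.00) = 64.06 g/mol.
n(S) = 492.16 g / 32.06 g/mol = 15.351 mol.
From the equation the S:SO2 mole ratio is 1:1, so n(SO2) = 15.351 × 1/1 = 15.351 mol.
Mass of SO2 = 15.351 mol × 64.06 g/mol = 983.39 g.
Actual mass collected = 983.39 g × 0.792 = 778.85 g.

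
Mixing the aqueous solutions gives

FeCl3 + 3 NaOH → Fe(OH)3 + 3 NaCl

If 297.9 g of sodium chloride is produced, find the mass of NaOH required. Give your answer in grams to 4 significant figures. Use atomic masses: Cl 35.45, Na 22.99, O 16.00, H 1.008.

203.9 g

M(NaCl) = 22.99 + 35.45 = 58.44 g/mol.
M(NaOH) = 22.99 + 16.00 + 1.008 = 39.998 g/mol.
n(NaCl) = 297.90 g / 58.44 g/mol = 5.0975 mol.
From the equation the NaCl:NaOH mole ratio is 3:3, so n(NaOH) = 5.0975 × 3/3 = 5.0975 mol.
Mass of NaOH = 5.0975 mol × 39.998 g/mol = 203.89 g.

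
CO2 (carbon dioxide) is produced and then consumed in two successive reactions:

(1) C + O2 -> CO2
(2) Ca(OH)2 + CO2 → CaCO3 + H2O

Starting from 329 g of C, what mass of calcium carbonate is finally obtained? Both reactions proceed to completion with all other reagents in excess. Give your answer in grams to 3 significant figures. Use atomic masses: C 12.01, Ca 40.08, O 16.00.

M(C) = 12.01 g/mol.
M(CaCO3) = 40.08 + 12.01 + 3(16.00) = 100.09 g/mol.
n(C) = 329.0 / 12.01 = 27.39 mol.
Step 1 gives a 1:1 ratio of C to CO2, so n(CO2) = 27.39 mol.
In step 2 the CO2:CaCO3 ratio is 1:1, so n(CaCO3) = 27.39 mol.
Mass of CaCO3 = 27.39 × 100.09 = 2742 g.

2740 g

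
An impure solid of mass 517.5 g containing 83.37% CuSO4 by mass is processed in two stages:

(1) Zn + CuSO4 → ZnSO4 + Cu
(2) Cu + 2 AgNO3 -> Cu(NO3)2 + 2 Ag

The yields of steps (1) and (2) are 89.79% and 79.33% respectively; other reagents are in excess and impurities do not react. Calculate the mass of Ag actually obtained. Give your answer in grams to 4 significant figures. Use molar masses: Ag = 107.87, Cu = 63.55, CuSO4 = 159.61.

415.4 g

Pure CuSO4 = 517.5 × 0.8337 = 431.44 g.
n(CuSO4) = 431.44 / 159.61 = 2.7031 mol.
Step 1 (CuSO4:Cu = 1:1): theoretical n(Cu) = 2.7031 mol; at 89.79% yield, n(Cu) = 2.4271 mol.
Step 2 (Cu:Ag = 1:2): theoretical n(Ag) = 4.8542 mol, so theoretical mass = 4.8542 × 107.87 = 523.62 g.
At 79.33% yield, actual mass of Ag = 523.62 × 0.7933 = 415.39 g.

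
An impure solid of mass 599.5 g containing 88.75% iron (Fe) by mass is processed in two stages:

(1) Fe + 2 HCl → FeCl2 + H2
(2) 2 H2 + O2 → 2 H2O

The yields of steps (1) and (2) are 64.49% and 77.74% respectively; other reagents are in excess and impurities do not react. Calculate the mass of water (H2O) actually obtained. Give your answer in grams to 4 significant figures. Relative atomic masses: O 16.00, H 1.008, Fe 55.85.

Pure Fe = 599.5 × 0.8875 = 532.06 g.
M(Fe) = 55.85 g/mol.
M(H2O) = 2(1.008) + 16.00 = 18.016 g/mol.
n(Fe) = 532.06 / 55.85 = 9.5265 mol.
Step 1 (Fe:H2 = 1:1): theoretical n(H2) = 9.5265 mol; at 64.49% yield, n(H2) = 6.1437 mol.
Step 2 (H2:H2O = 2:2): theoretical n(H2O) = 6.1437 mol, so theoretical mass = 6.1437 × 18.016 = 110.68 g.
At 77.74% yield, actual mass of H2O = 110.68 × 0.7774 = 86.046 g.

86.05 g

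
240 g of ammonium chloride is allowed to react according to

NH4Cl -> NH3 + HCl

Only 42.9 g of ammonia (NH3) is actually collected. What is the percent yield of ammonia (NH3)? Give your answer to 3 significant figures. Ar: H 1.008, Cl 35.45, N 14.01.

M(NH4Cl) = 14.01 + 4(1.008) + 35.45 = 53.492 g/mol.
M(NH3) = 14.01 + 3(1.008) = 17.034 g/mol.
n(NH4Cl) = 240.0 g / 53.492 g/mol = 4.487 mol.
From the equation the NH4Cl:NH3 mole ratio is 1:1, so n(NH3) = 4.487 × 1/1 = 4.487 mol.
Mass of NH3 = 4.487 mol × 17.034 g/mol = 76.43 g.
This is the theoretical yield. Percent yield = 42.9 g / 76.43 g × 100% = 56.13%.

56.1 %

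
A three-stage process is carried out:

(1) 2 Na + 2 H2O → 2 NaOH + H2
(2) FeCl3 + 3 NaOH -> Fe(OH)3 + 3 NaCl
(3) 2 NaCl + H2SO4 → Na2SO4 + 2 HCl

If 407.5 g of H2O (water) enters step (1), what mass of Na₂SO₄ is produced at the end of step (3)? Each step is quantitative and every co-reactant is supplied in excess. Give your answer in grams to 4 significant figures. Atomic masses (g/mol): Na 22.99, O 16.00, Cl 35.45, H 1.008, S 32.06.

1606 g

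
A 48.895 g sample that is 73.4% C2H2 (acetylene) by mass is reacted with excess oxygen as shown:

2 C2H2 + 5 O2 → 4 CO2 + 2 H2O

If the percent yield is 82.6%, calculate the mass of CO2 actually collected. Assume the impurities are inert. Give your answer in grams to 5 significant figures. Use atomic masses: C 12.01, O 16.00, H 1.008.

100.22 g

Pure C2H2 available = 48.895 g × 0.734 = 35.8889 g.
M(C2H2) = 2(12.01) + 2(1.008) = 26.036 g/mol.
M(CO2) = 12.01 + 2(16.00) = 44.01 g/mol.
n(C2H2) = 35.8889 g / 26.036 g/mol = 1.37843 mol.
From the equation the C2H2:CO2 mole ratio is 2:4, so n(CO2) = 1.37843 × 4/2 = 2.75687 mol.
Mass of CO2 = 2.75687 mol × 44.01 g/mol = 121.330 g.
Actual mass collected = 121.330 g × 0.826 = 100.218 g.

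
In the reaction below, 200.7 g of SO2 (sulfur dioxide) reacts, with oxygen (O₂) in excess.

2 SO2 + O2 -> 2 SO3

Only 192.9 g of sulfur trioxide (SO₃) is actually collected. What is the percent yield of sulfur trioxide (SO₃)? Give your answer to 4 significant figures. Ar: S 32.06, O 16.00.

M(SO2) = 32.06 + 2(16.00) = 64.06 g/mol.
M(SO3) = 32.06 + 3(16.00) = 80.06 g/mol.
n(SO2) = 200.70 g / 64.06 g/mol = 3.1330 mol.
From the equation the SO2:SO3 mole ratio is 2:2, so n(SO3) = 3.1330 × 2/2 = 3.1330 mol.
Mass of SO3 = 3.1330 mol × 80.06 g/mol = 250.83 g.
This is the theoretical yield. Percent yield = 192.9 g / 250.83 g × 100% = 76.905%.

76.91 %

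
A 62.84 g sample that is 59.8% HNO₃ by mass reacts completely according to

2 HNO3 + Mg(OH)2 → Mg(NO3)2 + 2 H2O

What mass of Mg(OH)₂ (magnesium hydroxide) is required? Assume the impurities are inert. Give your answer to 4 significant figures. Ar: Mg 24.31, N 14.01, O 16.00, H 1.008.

17.39 g

Mass of pure HNO3 = 62.84 g × 0.598 = 37.578 g.
M(HNO3) = 1.008 + 14.01 + 3(16.00) = 63.018 g/mol.
M(Mg(OH)2) = 24.31 + 2(16.00) + 2(1.008) = 58.326 g/mol.
n(HNO3) = 37.578 g / 63.018 g/mol = 0.59631 mol.
From the equation the HNO3:Mg(OH)2 mole ratio is 2:1, so n(Mg(OH)2) = 0.59631 × 1/2 = 0.29816 mol.
Mass of Mg(OH)2 = 0.29816 mol × 58.326 g/mol = 17.390 g.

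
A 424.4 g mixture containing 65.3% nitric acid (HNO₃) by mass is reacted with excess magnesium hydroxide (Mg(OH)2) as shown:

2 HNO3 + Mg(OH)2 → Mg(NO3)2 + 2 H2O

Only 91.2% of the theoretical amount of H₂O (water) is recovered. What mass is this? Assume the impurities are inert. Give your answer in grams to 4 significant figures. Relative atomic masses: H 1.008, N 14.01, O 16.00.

72.26 g

Pure HNO3 available = 424.4 g × 0.653 = 277.13 g.
M(HNO3) = 1.008 + 14.01 + 3(16.00) = 63.018 g/mol.
M(H2O) = 2(1.008) + 16.00 = 18.016 g/mol.
n(HNO3) = 277.13 g / 63.018 g/mol = 4.3977 mol.
From the equation the HNO3:H2O mole ratio is 2:2, so n(H2O) = 4.3977 × 2/2 = 4.3977 mol.
Mass of H2O = 4.3977 mol × 18.016 g/mol = 79.229 g.
Actual mass collected = 79.229 g × 0.912 = 72.257 g.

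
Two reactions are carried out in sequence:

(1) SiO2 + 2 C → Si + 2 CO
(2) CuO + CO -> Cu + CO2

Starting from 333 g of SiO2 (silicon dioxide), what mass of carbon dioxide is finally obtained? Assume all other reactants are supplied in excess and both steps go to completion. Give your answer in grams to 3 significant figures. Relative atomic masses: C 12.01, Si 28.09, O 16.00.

488 g

M(SiO2) = 28.09 + 2(16.00) = 60.09 g/mol.
M(CO2) = 12.01 + 2(16.00) = 44.01 g/mol.
n(SiO2) = 333.0 / 60.09 = 5.542 mol.
Step 1 gives a 1:2 ratio of SiO2 to CO, so n(CO) = 11.08 mol.
In step 2 the CO:CO2 ratio is 1:1, so n(CO2) = 11.08 mol.
Mass of CO2 = 11.08 × 44.01 = 487.8 g.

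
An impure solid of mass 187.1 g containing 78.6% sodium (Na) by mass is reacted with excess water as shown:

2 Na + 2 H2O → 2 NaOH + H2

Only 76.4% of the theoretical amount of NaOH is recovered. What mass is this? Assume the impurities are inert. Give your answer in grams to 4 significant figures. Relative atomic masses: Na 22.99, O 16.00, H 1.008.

Pure Na available = 187.1 g × 0.786 = 147.06 g.
M(Na) = 22.99 g/mol.
M(NaOH) = 22.99 + 16.00 + 1.008 = 39.998 g/mol.
n(Na) = 147.06 g / 22.99 g/mol = 6.3967 mol.
From the equation the Na:NaOH mole ratio is 2:2, so n(NaOH) = 6.3967 × 2/2 = 6.3967 mol.
Mass of NaOH = 6.3967 mol × 39.998 g/mol = 255.86 g.
Actual mass collected = 255.86 g × 0.764 = 195.47 g.

195.5 g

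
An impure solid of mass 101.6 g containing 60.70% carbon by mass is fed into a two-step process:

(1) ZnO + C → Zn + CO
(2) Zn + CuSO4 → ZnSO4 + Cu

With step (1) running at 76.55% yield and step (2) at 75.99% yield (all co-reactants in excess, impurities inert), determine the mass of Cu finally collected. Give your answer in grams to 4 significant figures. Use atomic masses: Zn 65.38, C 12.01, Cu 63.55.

Pure C = 101.6 × 0.6070 = 61.671 g.
M(C) = 12.01 g/mol.
M(Cu) = 63.55 g/mol.
n(C) = 61.671 / 12.01 = 5.1350 mol.
Step 1 (C:Zn = 1:1): theoretical n(Zn) = 5.1350 mol; at 76.55% yield, n(Zn) = 3.9308 mol.
Step 2 (Zn:Cu = 1:1): theoretical n(Cu) = 3.9308 mol, so theoretical mass = 3.9308 × 63.55 = 249.80 g.
At 75.99% yield, actual mass of Cu = 249.80 × 0.7599 = 189.83 g.

189.8 g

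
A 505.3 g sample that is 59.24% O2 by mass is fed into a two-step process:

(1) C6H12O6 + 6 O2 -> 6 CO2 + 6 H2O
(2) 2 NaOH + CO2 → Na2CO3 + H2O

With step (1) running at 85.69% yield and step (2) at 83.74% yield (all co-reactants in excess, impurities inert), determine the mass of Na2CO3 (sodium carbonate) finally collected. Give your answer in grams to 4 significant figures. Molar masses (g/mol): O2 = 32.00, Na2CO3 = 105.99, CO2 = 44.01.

711.4 g

Pure O2 = 505.3 × 0.5924 = 299.34 g.
n(O2) = 299.34 / 32.00 = 9.3544 mol.
Step 1 (O2:CO2 = 6:6): theoretical n(CO2) = 9.3544 mol; at 85.69% yield, n(CO2) = 8.0158 mol.
Step 2 (CO2:Na2CO3 = 1:1): theoretical n(Na2CO3) = 8.0158 mol, so theoretical mass = 8.0158 × 105.99 = 849.59 g.
At 83.74% yield, actual mass of Na2CO3 = 849.59 × 0.8374 = 711.45 g.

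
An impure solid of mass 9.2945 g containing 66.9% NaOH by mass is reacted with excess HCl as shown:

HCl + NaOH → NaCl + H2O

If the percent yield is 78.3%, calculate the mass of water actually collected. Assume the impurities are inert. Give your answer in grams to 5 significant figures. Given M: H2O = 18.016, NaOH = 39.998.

Pure NaOH available = 9.2945 g × 0.669 = 6.21802 g.
n(NaOH) = 6.21802 g / 39.998 g/mol = 0.155458 mol.
From the equation the NaOH:H2O mole ratio is 1:1, so n(H2O) = 0.155458 × 1/1 = 0.155458 mol.
Mass of H2O = 0.155458 mol × 18.016 g/mol = 2.80074 g.
Actual mass collected = 2.80074 g × 0.783 = 2.19298 g.

2.1930 g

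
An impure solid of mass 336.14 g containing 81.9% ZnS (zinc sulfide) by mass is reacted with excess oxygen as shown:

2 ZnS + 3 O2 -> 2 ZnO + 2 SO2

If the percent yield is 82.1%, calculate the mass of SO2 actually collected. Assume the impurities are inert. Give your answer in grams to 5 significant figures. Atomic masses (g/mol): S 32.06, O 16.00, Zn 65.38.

Pure ZnS available = 336.14 g × 0.819 = 275.299 g.
M(ZnS) = 65.38 + 32.06 = 97.44 g/mol.
M(SO2) = 32.06 + 2(16.00) = 64.06 g/mol.
n(ZnS) = 275.299 g / 97.44 g/mol = 2.82531 mol.
From the equation the ZnS:SO2 mole ratio is 2:2, so n(SO2) = 2.82531 × 2/2 = 2.82531 mol.
Mass of SO2 = 2.82531 mol × 64.06 g/mol = 180.990 g.
Actual mass collected = 180.990 g × 0.821 = 148.593 g.

148.59 g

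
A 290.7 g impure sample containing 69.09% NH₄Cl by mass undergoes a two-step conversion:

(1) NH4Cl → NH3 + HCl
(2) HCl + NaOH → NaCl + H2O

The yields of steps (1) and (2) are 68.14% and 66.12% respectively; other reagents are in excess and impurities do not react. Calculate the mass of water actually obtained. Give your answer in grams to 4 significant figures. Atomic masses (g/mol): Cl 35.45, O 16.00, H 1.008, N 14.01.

30.48 g

Pure NH4Cl = 290.7 × 0.6909 = 200.84 g.
M(NH4Cl) = 14.01 + 4(1.008) + 35.45 = 53.492 g/mol.
M(H2O) = 2(1.008) + 16.00 = 18.016 g/mol.
n(NH4Cl) = 200.84 / 53.492 = 3.7547 mol.
Step 1 (NH4Cl:HCl = 1:1): theoretical n(HCl) = 3.7547 mol; at 68.14% yield, n(HCl) = 2.5584 mol.
Step 2 (HCl:H2O = 1:1): theoretical n(H2O) = 2.5584 mol, so theoretical mass = 2.5584 × 18.016 = 46.093 g.
At 66.12% yield, actual mass of H2O = 46.093 × 0.6612 = 30.476 g.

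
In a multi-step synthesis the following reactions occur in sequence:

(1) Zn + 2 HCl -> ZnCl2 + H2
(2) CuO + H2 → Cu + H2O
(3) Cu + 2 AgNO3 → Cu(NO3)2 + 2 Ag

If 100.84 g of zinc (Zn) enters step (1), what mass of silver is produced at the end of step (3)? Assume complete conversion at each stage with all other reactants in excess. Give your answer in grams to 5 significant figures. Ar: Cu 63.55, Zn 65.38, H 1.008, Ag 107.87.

332.75 g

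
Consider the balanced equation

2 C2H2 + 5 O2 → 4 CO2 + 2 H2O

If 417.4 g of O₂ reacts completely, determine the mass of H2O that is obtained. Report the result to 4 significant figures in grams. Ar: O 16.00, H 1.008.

M(O2) = 2(16.00) = 32.00 g/mol.
M(H2O) = 2(1.008) + 16.00 = 18.016 g/mol.
n(O2) = 417.40 g / 32.00 g/mol = 13.044 mol.
From the equation the O2:H2O mole ratio is 5:2, so n(H2O) = 13.044 × 2/5 = 5.2175 mol.
Mass of H2O = 5.2175 mol × 18.016 g/mol = 93.998 g.

94.00 g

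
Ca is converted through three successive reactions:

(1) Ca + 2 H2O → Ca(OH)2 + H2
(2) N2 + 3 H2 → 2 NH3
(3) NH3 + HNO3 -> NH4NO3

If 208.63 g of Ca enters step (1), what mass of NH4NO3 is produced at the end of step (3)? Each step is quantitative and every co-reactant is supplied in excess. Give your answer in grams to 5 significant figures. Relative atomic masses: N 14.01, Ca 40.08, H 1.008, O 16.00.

M(Ca) = 40.08 g/mol.
M(NH4NO3) = 2(14.01) + 4(1.008) + 3(16.00) = 80.052 g/mol.
n(Ca) = 208.63 / 40.08 = 5.20534 mol.
Reaction (1): Ca→H2 ratio 1:1 ⇒ n(H2) = 5.20534 mol.
Reaction (2): H2→NH3 ratio 3:2 ⇒ n(NH3) = 3.47023 mol.
Reaction (3): NH3→NH4NO3 ratio 1:1 ⇒ n(NH4NO3) = 3.47023 mol.
Mass of NH4NO3 = 3.47023 × 80.052 = 277.799 g.

277.80 g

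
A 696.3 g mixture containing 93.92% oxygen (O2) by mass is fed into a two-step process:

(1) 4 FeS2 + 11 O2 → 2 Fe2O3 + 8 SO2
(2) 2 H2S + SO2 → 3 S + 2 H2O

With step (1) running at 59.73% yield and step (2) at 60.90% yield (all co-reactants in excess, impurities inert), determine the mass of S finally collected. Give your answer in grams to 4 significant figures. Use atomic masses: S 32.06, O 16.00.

Pure O2 = 696.3 × 0.9392 = 653.96 g.
M(O2) = 2(16.00) = 32.00 g/mol.
M(S) = 32.06 g/mol.
n(O2) = 653.96 / 32.00 = 20.436 mol.
Step 1 (O2:SO2 = 11:8): theoretical n(SO2) = 14.863 mol; at 59.73% yield, n(SO2) = 8.8776 mol.
Step 2 (SO2:S = 1:3): theoretical n(S) = 26.633 mol, so theoretical mass = 26.633 × 32.06 = 853.85 g.
At 60.90% yield, actual mass of S = 853.85 × 0.6090 = 519.99 g.

520.0 g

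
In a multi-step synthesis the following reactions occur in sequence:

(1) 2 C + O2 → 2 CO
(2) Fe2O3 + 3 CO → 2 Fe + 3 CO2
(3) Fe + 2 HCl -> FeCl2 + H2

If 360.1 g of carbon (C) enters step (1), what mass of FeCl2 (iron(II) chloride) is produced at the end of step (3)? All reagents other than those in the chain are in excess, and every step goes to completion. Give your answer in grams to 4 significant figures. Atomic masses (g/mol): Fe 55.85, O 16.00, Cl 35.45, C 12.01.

2534 g

M(C) = 12.01 g/mol.
M(FeCl2) = 55.85 + 2(35.45) = 126.75 g/mol.
n(C) = 360.1 / 12.01 = 29.983 mol.
Reaction (1): C→CO ratio 2:2 ⇒ n(CO) = 29.983 mol.
Reaction (2): CO→Fe ratio 3:2 ⇒ n(Fe) = 19.989 mol.
Reaction (3): Fe→FeCl2 ratio 1:1 ⇒ n(FeCl2) = 19.989 mol.
Mass of FeCl2 = 19.989 × 126.75 = 2533.6 g.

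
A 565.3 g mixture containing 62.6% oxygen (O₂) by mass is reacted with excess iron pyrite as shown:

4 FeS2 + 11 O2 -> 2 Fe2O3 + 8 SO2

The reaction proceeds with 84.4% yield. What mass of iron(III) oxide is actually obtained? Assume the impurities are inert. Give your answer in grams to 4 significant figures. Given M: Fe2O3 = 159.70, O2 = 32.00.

271.0 g

Pure O2 available = 565.3 g × 0.626 = 353.88 g.
n(O2) = 353.88 g / 32.00 g/mol = 11.059 mol.
From the equation the O2:Fe2O3 mole ratio is 11:2, so n(Fe2O3) = 11.059 × 2/11 = 2.0107 mol.
Mass of Fe2O3 = 2.0107 mol × 159.70 g/mol = 321.10 g.
Actual mass collected = 321.10 g × 0.844 = 271.01 g.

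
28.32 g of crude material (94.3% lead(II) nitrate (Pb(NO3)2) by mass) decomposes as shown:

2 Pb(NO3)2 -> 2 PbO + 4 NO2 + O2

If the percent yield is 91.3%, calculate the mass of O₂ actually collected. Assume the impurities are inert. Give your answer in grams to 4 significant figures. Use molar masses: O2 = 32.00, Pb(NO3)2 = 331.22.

Pure Pb(NO3)2 available = 28.32 g × 0.943 = 26.706 g.
n(Pb(NO3)2) = 26.706 g / 331.22 g/mol = 0.080628 mol.
From the equation the Pb(NO3)2:O2 mole ratio is 2:1, so n(O2) = 0.080628 × 1/2 = 0.040314 mol.
Mass of O2 = 0.040314 mol × 32.00 g/mol = 1.2901 g.
Actual mass collected = 1.2901 g × 0.913 = 1.1778 g.

1.178 g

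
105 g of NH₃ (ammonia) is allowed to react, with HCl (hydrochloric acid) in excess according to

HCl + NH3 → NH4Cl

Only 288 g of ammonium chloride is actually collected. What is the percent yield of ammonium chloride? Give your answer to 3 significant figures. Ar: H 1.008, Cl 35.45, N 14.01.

M(NH3) = 14.01 + 3(1.008) = 17.034 g/mol.
M(NH4Cl) = 14.01 + 4(1.008) + 35.45 = 53.492 g/mol.
n(NH3) = 105.0 g / 17.034 g/mol = 6.164 mol.
From the equation the NH3:NH4Cl mole ratio is 1:1, so n(NH4Cl) = 6.164 × 1/1 = 6.164 mol.
Mass of NH4Cl = 6.164 mol × 53.492 g/mol = 329.7 g.
This is the theoretical yield. Percent yield = 288 g / 329.7 g × 100% = 87.34%.

87.3 %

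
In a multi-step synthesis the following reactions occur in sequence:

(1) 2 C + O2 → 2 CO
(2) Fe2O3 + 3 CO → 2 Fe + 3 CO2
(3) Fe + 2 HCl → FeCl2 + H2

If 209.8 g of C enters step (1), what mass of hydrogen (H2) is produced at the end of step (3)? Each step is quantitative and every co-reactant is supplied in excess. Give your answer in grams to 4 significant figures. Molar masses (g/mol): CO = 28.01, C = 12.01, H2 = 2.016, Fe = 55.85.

n(C) = 209.8 / 12.01 = 17.469 mol.
Reaction (1): C→CO ratio 2:2 ⇒ n(CO) = 17.469 mol.
Reaction (2): CO→Fe ratio 3:2 ⇒ n(Fe) = 11.646 mol.
Reaction (3): Fe→H2 ratio 1:1 ⇒ n(H2) = 11.646 mol.
Mass of H2 = 11.646 × 2.016 = 23.478 g.

23.48 g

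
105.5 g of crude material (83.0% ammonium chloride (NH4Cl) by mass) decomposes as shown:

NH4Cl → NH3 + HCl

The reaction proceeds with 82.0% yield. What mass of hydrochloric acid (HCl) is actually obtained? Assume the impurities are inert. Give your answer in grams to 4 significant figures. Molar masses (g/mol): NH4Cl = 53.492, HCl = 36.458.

48.94 g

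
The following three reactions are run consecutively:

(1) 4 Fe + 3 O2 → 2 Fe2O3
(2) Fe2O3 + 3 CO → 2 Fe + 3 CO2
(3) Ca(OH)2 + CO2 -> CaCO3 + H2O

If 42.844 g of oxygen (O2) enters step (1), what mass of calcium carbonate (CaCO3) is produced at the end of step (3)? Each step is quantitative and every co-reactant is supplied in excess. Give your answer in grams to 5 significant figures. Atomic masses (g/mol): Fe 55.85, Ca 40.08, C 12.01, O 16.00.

M(O2) = 2(16.00) = 32.00 g/mol.
M(CaCO3) = 40.08 + 12.01 + 3(16.00) = 100.09 g/mol.
n(O2) = 42.844 / 32.00 = 1.33888 mol.
Reaction (1): O2→Fe2O3 ratio 3:2 ⇒ n(Fe2O3) = 0.892583 mol.
Reaction (2): Fe2O3→CO2 ratio 1:3 ⇒ n(CO2) = 2.67775 mol.
Reaction (3): CO2→CaCO3 ratio 1:1 ⇒ n(CaCO3) = 2.67775 mol.
Mass of CaCO3 = 2.67775 × 100.09 = 268.016 g.

268.02 g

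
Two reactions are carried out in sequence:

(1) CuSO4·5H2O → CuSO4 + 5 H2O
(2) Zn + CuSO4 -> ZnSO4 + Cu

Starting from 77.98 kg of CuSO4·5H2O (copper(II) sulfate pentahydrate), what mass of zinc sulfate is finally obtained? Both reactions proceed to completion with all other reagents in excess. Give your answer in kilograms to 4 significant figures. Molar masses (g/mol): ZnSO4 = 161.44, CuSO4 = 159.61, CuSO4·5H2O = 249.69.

77.98 kg = 77980 g.
n(CuSO4·5H2O) = 77980 / 249.69 = 312.31 mol.
Step 1 gives a 1:1 ratio of CuSO4·5H2O to CuSO4, so n(CuSO4) = 312.31 mol.
In step 2 the CuSO4:ZnSO4 ratio is 1:1, so n(ZnSO4) = 312.31 mol.
Mass of ZnSO4 = 312.31 × 161.44 = 50419 g = 50.42 kg.

50.42 kg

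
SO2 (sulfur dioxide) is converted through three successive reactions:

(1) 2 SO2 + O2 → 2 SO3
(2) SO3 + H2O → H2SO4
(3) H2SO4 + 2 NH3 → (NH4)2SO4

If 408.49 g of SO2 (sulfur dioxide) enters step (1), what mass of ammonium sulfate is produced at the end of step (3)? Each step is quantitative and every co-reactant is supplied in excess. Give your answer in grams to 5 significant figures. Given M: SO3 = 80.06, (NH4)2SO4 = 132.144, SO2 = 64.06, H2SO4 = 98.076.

n(SO2) = 408.49 / 64.06 = 6.37668 mol.
Reaction (1): SO2→SO3 ratio 2:2 ⇒ n(SO3) = 6.37668 mol.
Reaction (2): SO3→H2SO4 ratio 1:1 ⇒ n(H2SO4) = 6.37668 mol.
Reaction (3): H2SO4→(NH4)2SO4 ratio 1:1 ⇒ n((NH4)2SO4) = 6.37668 mol.
Mass of (NH4)2SO4 = 6.37668 × 132.144 = 842.640 g.

842.64 g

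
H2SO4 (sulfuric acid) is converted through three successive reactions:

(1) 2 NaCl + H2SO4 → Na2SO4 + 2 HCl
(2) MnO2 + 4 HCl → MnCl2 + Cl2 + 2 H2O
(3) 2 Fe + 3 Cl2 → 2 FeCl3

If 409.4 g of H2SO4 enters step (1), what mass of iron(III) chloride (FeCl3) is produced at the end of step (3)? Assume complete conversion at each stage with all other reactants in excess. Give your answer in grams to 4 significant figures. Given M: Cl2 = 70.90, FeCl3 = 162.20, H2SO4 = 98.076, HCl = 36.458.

225.7 g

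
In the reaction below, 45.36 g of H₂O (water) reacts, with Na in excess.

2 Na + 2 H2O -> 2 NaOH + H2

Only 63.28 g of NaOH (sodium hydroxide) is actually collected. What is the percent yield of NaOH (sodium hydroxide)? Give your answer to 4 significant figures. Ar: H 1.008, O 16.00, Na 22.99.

62.84 %

M(H2O) = 2(1.008) + 16.00 = 18.016 g/mol.
M(NaOH) = 22.99 + 16.00 + 1.008 = 39.998 g/mol.
n(H2O) = 45.360 g / 18.016 g/mol = 2.5178 mol.
From the equation the H2O:NaOH mole ratio is 2:2, so n(NaOH) = 2.5178 × 2/2 = 2.5178 mol.
Mass of NaOH = 2.5178 mol × 39.998 g/mol = 100.71 g.
This is the theoretical yield. Percent yield = 63.28 g / 100.71 g × 100% = 62.837%.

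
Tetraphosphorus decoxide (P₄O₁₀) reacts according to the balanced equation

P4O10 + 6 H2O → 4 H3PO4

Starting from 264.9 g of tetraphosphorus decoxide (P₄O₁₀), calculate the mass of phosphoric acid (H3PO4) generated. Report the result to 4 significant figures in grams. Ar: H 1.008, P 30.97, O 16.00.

365.8 g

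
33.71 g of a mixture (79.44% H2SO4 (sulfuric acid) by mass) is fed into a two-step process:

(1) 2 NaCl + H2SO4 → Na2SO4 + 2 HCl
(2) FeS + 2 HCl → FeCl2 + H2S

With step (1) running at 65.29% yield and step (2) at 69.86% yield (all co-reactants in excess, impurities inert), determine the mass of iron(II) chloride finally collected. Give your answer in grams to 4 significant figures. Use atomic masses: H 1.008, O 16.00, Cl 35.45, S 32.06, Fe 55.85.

15.79 g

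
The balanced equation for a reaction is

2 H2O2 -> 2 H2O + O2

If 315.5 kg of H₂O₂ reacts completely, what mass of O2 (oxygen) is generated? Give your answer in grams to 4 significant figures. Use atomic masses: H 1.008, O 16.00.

148400 g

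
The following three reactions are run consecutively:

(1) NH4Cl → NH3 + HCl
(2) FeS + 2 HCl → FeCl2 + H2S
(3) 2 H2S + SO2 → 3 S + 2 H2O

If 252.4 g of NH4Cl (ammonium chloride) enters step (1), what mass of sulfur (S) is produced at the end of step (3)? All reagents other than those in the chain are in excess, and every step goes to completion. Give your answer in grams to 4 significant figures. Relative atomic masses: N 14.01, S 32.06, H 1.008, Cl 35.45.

113.5 g

M(NH4Cl) = 14.01 + 4(1.008) + 35.45 = 53.492 g/mol.
M(S) = 32.06 g/mol.
n(NH4Cl) = 252.4 / 53.492 = 4.7185 mol.
Reaction (1): NH4Cl→HCl ratio 1:1 ⇒ n(HCl) = 4.7185 mol.
Reaction (2): HCl→H2S ratio 2:1 ⇒ n(H2S) = 2.3592 mol.
Reaction (3): H2S→S ratio 2:3 ⇒ n(S) = 3.5388 mol.
Mass of S = 3.5388 × 32.06 = 113.46 g.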